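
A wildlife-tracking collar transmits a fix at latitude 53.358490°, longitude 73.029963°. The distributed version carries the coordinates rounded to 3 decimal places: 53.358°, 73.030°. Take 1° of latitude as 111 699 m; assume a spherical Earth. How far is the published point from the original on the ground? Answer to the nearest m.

Δlat = 53.358490 − 53.358 = +0.000490°; Δlon = 73.029963 − 73.030 = -0.000037°.
North–south shift: 0.000490 × 111699 = 54.7325 m.
East–west at this latitude: -0.000037° × 111699 × cos 53.358° ≈ -0.000037 × 66663.4 = -2.46655 m.
Distance: √(54.7325² + 2.46655²) ≈ 54.7881 m.

55 m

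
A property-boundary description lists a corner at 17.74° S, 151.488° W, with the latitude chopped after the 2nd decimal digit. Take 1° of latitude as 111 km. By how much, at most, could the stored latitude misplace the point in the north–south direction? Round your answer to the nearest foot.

3642 feet

Truncating at 2 decimal places can drop up to a full unit in the last place, so the latitude may be off by as much as 0.01°.
North–south distance: 0.01° × 111000 m/° = 1110 m.
Converting: 1110 m × 3.2808 ft/m ≈ 3641.7 ft.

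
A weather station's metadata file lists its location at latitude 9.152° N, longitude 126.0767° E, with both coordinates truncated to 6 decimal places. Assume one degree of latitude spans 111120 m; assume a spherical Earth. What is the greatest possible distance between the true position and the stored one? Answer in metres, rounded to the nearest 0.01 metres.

Truncating at 6 decimal places can drop up to a full unit in the last place, so each coordinate may be off by as much as 1e-06°.
N–S: 1e-06° × 111120 m/° = 0.11112 m.
Longitude error → 1e-06 × 111120 × cos 9.152° = 1e-06 × 111120 × 0.9873 ≈ 0.109705 m.
Worst case both components are at the extreme and orthogonal: √(0.11112² + 0.109705²) ≈ 0.15615 m.

0.16 metres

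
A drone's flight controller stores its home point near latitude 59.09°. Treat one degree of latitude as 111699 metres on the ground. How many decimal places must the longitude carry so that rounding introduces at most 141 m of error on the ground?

3 decimal places

At 59.09° one degree of longitude covers 111699 × cos 59.09° ≈ 111699 × 0.5137 ≈ 57378.8 m.
With N decimal places the half-ulp bound is 0.5·10⁻ᴺ°, or 0.5·10⁻ᴺ × 57378.8 m on the ground.
Setting 28689.4 × 10⁻ᴺ ≤ 141 gives 10ᴺ ≥ 203.5, i.e. N ≥ 2.31.
So 3 decimal places suffice (28.7 m); 2 would allow up to 287 m.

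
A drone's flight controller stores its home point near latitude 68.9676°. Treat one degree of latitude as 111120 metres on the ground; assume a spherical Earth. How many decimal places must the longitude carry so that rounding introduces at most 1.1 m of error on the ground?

5 decimal places

At 68.9676° one degree of longitude covers 111120 × cos 68.9676° ≈ 111120 × 0.3589 ≈ 39880.5 m.
With N decimal places the half-ulp bound is 0.5·10⁻ᴺ°, or 0.5·10⁻ᴺ × 39880.5 m on the ground.
Setting 19940.3 × 10⁻ᴺ ≤ 1.1 gives 10ᴺ ≥ 1.813e+04, i.e. N ≥ 4.26.
N = 4 would give 1.99 m (too coarse); N = 5 gives 0.199 m ≤ 1.1 m.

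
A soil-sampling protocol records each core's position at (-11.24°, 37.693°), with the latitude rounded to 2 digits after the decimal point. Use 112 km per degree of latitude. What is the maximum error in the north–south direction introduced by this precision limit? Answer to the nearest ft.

Rounding to 2 decimal places leaves the latitude within ±0.005° of the true value.
Along the meridian that is 0.005° × 112000 m/° = 560 m.
Converting: 560 m × 3.2808 ft/m ≈ 1837.3 ft.

1837 ft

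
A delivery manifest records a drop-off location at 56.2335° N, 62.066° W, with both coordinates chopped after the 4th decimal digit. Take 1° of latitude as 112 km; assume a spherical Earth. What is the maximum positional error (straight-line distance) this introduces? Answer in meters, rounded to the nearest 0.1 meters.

12.8 meters

Truncating at 4 decimal places can drop up to a full unit in the last place, so each coordinate may be off by as much as 0.0001°.
Latitude error → 0.0001 × 112000 = 11.2 m along the meridian.
Longitude error → 0.0001 × 112000 × cos 56.2335° = 0.0001 × 112000 × 0.5558 ≈ 6.22507 m.
Worst case both components are at the extreme and orthogonal: √(11.2² + 6.22507²) ≈ 12.8137 m.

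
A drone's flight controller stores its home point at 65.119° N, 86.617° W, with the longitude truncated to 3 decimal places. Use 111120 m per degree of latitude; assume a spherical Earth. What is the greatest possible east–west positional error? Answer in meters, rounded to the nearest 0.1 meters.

46.8 meters

Truncating at 3 decimal places can drop up to a full unit in the last place, so the longitude may be off by as much as 0.001°.
Parallels shrink by cos φ, so at 65.119° a degree of longitude is 111120 × 0.4207 ≈ 46752.1 m.
So at most 0.001° × 46752.1 ≈ 46.7521 m east–west.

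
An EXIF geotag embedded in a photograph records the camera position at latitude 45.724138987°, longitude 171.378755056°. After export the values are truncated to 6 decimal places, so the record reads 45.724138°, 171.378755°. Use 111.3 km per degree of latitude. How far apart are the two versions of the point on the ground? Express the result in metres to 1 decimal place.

The latitude changed by +0.000000987° and the longitude by +0.000000056°.
North–south shift: 0.000000987 × 111300 = 0.109853 m.
E–W at 45.7241°: 0.000000056° × 111300 × cos 45.7241° = 0.000000056 × 111300 × 0.6981 ≈ 0.0043512 m.
Distance: √(0.109853² + 0.0043512²) ≈ 0.109939 m.

0.1 metres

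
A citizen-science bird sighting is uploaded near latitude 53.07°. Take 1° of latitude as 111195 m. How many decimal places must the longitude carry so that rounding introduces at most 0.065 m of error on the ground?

At 53.07° one degree of longitude covers 111195 × cos 53.07° ≈ 111195 × 0.6008 ≈ 66810.3 m.
Rounding to N decimal places gives at most 0.5 × 10⁻ᴺ degrees of error, i.e. 0.5 × 10⁻ᴺ × 66810.3 m.
Need 0.5 × 66810.3 × 10⁻ᴺ ≤ 0.065 → 10⁻ᴺ ≤ 1.946e-06, so N ≥ 5.71.
N = 5 would give 0.334 m (too coarse); N = 6 gives 0.0334 m ≤ 0.065 m.

6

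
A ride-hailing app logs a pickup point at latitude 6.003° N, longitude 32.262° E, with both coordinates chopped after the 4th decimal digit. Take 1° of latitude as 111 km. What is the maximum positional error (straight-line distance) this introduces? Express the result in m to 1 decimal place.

Truncating at 4 decimal places can drop up to a full unit in the last place, so each coordinate may be off by as much as 0.0001°.
Latitude error → 0.0001 × 111000 = 11.1 m along the meridian.
East–west component at 6.003°: 0.0001° × 111000 × cos 6.003° ≈ 0.0001 × 110391 ≈ 11.0391 m.
Combining orthogonally: (11.1² + 11.0391²)^½ ≈ 15.6548 m.

15.7 m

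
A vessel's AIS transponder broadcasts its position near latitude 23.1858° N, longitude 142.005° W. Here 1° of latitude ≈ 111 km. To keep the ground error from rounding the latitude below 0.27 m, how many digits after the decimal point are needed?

6 decimal places

One degree of latitude covers 111000 m.
Rounding to N decimal places gives at most 0.5 × 10⁻ᴺ degrees of error, i.e. 0.5 × 10⁻ᴺ × 111000 m.
Need 0.5 × 111000 × 10⁻ᴺ ≤ 0.27 → 10⁻ᴺ ≤ 4.865e-06, so N ≥ 5.31.
N = 5 would give 0.555 m (too coarse); N = 6 gives 0.0555 m ≤ 0.27 m.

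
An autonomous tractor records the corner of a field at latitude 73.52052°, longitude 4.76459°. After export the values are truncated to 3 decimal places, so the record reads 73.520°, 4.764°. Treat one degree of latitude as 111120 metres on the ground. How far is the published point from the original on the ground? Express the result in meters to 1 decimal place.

60.7 meters

Δlat = 73.52052 − 73.520 = +0.00052°; Δlon = 4.76459 − 4.764 = +0.00059°.
North–south shift: 0.00052 × 111120 = 57.7824 m.
E–W at 73.52°: 0.00059° × 111120 × cos 73.52° = 0.00059 × 111120 × 0.2837 ≈ 18.5983 m.
Hypotenuse of the two orthogonal shifts: √(57.7824² + 18.5983²) = 60.7018 m.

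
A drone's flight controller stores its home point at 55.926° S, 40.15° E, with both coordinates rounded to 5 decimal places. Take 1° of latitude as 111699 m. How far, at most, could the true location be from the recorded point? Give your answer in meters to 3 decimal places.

Rounding to 5 decimal places leaves each coordinate within ±5e-06° of the true value.
N–S: 5e-06° × 111699 m/° = 0.558495 m.
East–west component at 55.926°: 5e-06° × 111699 × cos 55.926° ≈ 5e-06 × 62580.8 ≈ 0.312904 m.
The two errors are perpendicular, so the maximum displacement is √(0.558495² + 0.312904²) ≈ 0.640176 m.

0.640 meters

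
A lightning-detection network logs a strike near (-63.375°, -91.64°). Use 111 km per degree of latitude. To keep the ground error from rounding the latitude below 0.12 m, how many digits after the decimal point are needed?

One degree of latitude covers 111000 m.
Rounding to N decimal places gives at most 0.5 × 10⁻ᴺ degrees of error, i.e. 0.5 × 10⁻ᴺ × 111000 m.
Setting 55500 × 10⁻ᴺ ≤ 0.12 gives 10ᴺ ≥ 4.625e+05, i.e. N ≥ 5.67.
So 6 decimal places suffice (0.0555 m); 5 would allow up to 0.555 m.

6 decimal places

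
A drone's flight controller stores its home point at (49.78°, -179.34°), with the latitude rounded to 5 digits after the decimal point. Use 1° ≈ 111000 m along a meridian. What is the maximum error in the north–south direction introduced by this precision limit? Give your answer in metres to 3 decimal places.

0.555 metres

Rounding to 5 decimal places leaves the latitude within ±5e-06° of the true value.
So the N–S error is at most 5e-06 × 111000 = 0.555 m.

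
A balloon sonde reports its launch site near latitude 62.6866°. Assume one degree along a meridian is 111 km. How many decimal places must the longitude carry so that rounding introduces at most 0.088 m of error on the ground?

6 decimal places

At 62.6866° one degree of longitude covers 111000 × cos 62.6866° ≈ 111000 × 0.4589 ≈ 50933.2 m.
With N decimal places the half-ulp bound is 0.5·10⁻ᴺ°, or 0.5·10⁻ᴺ × 50933.2 m on the ground.
Need 0.5 × 50933.2 × 10⁻ᴺ ≤ 0.088 → 10⁻ᴺ ≤ 3.456e-06, so N ≥ 5.46.
At 5 places the error can reach 0.255 m, but 6 places keeps it to 0.0255 m.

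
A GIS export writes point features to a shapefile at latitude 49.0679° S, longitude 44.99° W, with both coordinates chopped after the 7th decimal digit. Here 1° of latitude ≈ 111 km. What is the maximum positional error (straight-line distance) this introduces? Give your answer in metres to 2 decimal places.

0.01 metres

Truncating at 7 decimal places can drop up to a full unit in the last place, so each coordinate may be off by as much as 1e-07°.
North–south component: 1e-07° × 111000 = 0.0111 m.
Longitude error → 1e-07 × 111000 × cos 49.0679° = 1e-07 × 111000 × 0.6552 ≈ 0.00727232 m.
The two errors are perpendicular, so the maximum displacement is √(0.0111² + 0.00727232²) ≈ 0.0132701 m.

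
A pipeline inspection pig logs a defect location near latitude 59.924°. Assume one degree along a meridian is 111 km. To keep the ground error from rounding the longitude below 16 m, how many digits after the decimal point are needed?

At 59.924° one degree of longitude covers 111000 × cos 59.924° ≈ 111000 × 0.5011 ≈ 55627.5 m.
N decimal places → at most half a unit in the last place, 0.5 × 10⁻ᴺ° = 55627.5/2 × 10⁻ᴺ m.
Need 0.5 × 55627.5 × 10⁻ᴺ ≤ 16 → 10⁻ᴺ ≤ 5.753e-04, so N ≥ 3.24.
N = 3 would give 27.8 m (too coarse); N = 4 gives 2.78 m ≤ 16 m.

4 decimal places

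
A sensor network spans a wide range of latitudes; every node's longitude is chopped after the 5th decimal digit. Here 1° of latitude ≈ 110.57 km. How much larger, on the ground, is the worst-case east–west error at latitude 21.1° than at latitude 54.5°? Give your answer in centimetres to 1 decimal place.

38.9 centimetres

Truncating at 5 decimal places can drop up to a full unit in the last place, so the longitude may be off by as much as 1e-05°.
At 21.1°: 1e-05° × 110570 × cos 21.1° = 1e-05 × 110570 × 0.9330 ≈ 1.0316 m.
At 54.5°: 1e-05° × 110570 × cos 54.5° = 1e-05 × 110570 × 0.5807 ≈ 0.64208 m.
Difference: 1.0316 − 0.64208 = 0.38948 m.
That is 0.389483 m = 38.948 cm.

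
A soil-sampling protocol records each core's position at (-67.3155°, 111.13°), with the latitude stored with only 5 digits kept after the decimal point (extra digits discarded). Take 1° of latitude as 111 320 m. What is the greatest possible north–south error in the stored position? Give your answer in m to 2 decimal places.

1.11 m

Truncating at 5 decimal places can drop up to a full unit in the last place, so the latitude may be off by as much as 1e-05°.
North–south distance: 1e-05° × 111320 m/° = 1.1132 m.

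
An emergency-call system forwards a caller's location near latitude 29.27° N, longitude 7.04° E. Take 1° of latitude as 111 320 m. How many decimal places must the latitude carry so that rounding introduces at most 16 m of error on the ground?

One degree of latitude covers 111320 m.
Rounding to N decimal places gives at most 0.5 × 10⁻ᴺ degrees of error, i.e. 0.5 × 10⁻ᴺ × 111320 m.
Setting 55660 × 10⁻ᴺ ≤ 16 gives 10ᴺ ≥ 3479, i.e. N ≥ 3.54.
So 4 decimal places suffice (5.57 m); 3 would allow up to 55.7 m.

4 decimal places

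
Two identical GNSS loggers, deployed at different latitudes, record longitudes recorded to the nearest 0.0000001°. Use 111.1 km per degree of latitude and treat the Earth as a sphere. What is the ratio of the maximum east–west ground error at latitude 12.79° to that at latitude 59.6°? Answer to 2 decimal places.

Rounding to 7 decimal places leaves the longitude within ±5e-08° of the true value.
At 12.79°: 5e-08° × 111100 × cos 12.79° = 5e-08 × 111100 × 0.9752 ≈ 0.0054172 m.
At 59.6°: 5e-08° × 111100 × cos 59.6° = 5e-08 × 111100 × 0.5060 ≈ 0.002811 m.
Ratio: 0.0054172 / 0.002811 = cos 12.79° / cos 59.6° ≈ 1.9271.

1.93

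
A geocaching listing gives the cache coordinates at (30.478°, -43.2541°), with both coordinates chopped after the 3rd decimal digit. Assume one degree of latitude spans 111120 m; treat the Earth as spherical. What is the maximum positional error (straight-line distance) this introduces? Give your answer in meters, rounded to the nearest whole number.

147 meters

Truncating at 3 decimal places can drop up to a full unit in the last place, so each coordinate may be off by as much as 0.001°.
N–S: 0.001° × 111120 m/° = 111.12 m.
E–W at 30.478°: 0.001° × 111120 × cos 30.478° = 0.001 × 111120 × 0.8618 ≈ 95.7659 m.
Worst case both components are at the extreme and orthogonal: √(111.12² + 95.7659²) ≈ 146.693 m.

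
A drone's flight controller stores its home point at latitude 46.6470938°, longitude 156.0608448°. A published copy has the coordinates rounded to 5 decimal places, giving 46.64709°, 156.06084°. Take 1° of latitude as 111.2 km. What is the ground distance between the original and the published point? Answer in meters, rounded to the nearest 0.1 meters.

0.6 meters

Δlat = 46.6470938 − 46.64709 = +0.0000038°; Δlon = 156.0608448 − 156.06084 = +0.0000048°.
N–S: 0.0000038° × 111200 m/° = 0.42256 m.
East–west at this latitude: 0.0000048° × 111200 × cos 46.6471° ≈ 0.0000048 × 76337.7 = 0.366421 m.
Hypotenuse of the two orthogonal shifts: √(0.42256² + 0.366421²) = 0.559304 m.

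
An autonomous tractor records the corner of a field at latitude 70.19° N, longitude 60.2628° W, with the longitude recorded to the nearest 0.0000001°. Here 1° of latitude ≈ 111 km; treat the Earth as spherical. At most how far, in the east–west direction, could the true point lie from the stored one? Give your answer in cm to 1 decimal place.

0.2 cm

Rounding to 7 decimal places leaves the longitude within ±5e-08° of the true value.
At latitude 70.19° a degree of longitude spans 111000 m × cos 70.19° = 111000 × 0.3389 ≈ 37618.1 m.
So at most 5e-08° × 37618.1 ≈ 0.00188091 m east–west.
That is 0.00188091 m = 0.18809 cm.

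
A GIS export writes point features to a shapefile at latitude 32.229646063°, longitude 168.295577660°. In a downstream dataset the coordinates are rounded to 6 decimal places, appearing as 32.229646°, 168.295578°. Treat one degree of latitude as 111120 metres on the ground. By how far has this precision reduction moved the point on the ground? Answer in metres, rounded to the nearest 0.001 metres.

The latitude changed by +0.000000063° and the longitude by -0.000000340°.
North–south shift: 0.000000063 × 111120 = 0.00700056 m.
East–west at this latitude: -0.000000340° × 111120 × cos 32.2296° ≈ -0.000000340 × 93998.3 = -0.0319594 m.
Hypotenuse of the two orthogonal shifts: √(0.00700056² + 0.0319594²) = 0.0327172 m.

0.033 metres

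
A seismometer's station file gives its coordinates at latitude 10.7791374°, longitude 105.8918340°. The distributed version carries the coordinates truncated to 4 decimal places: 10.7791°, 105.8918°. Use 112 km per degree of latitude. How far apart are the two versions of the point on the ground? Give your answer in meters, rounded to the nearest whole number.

6 meters

Δlat = 10.7791374 − 10.7791 = +0.0000374°; Δlon = 105.8918340 − 105.8918 = +0.0000340°.
North–south shift: 0.0000374 × 112000 = 4.1888 m.
E–W at 10.7791°: 0.0000340° × 112000 × cos 10.7791° = 0.0000340 × 112000 × 0.9824 ≈ 3.74081 m.
Distance: √(4.1888² + 3.74081²) ≈ 5.61602 m.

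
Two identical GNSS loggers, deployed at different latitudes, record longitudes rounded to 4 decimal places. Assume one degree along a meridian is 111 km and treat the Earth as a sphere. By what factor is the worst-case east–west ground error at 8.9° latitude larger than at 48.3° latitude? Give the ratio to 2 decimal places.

Rounding to 4 decimal places leaves the longitude within ±5e-05° of the true value.
At 8.9°: 5e-05° × 111000 × cos 8.9° = 5e-05 × 111000 × 0.9880 ≈ 5.4832 m.
Error at 48.3° = 5e-05° × 111000 × cos 48.3° ≈ 5.55 × 0.6652 = 3.692 m.
The ratio reduces to cos 8.9° / cos 48.3° = 0.9880/0.6652 ≈ 1.4851.

1.49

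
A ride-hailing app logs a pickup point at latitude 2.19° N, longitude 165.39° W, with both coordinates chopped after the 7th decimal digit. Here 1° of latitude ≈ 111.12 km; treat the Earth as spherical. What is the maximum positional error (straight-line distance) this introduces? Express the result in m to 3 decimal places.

0.016 m

Truncating at 7 decimal places can drop up to a full unit in the last place, so each coordinate may be off by as much as 1e-07°.
N–S: 1e-07° × 111120 m/° = 0.011112 m.
Longitude error → 1e-07 × 111120 × cos 2.19° = 1e-07 × 111120 × 0.9993 ≈ 0.0111039 m.
Worst case both components are at the extreme and orthogonal: √(0.011112² + 0.0111039²) ≈ 0.015709 m.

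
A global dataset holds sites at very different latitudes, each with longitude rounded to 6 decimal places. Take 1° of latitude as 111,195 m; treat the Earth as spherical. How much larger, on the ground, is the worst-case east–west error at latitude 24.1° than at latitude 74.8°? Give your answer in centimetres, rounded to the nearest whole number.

Rounding to 6 decimal places leaves the longitude within ±5e-07° of the true value.
Error at 24.1° = 5e-07° × 111195 × cos 24.1° ≈ 0.055597 × 0.9128 = 0.050751 m.
Error at 74.8° = 5e-07° × 111195 × cos 74.8° ≈ 0.055597 × 0.2622 = 0.014577 m.
So the lower-latitude error exceeds the higher by 0.050751 − 0.014577 = 0.036174 m.
That is 0.0361742 m = 3.6174 cm.

4 centimetres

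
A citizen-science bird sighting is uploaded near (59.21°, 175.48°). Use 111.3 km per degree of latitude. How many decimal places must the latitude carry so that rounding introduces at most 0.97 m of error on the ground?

One degree of latitude covers 111300 m.
Rounding to N decimal places gives at most 0.5 × 10⁻ᴺ degrees of error, i.e. 0.5 × 10⁻ᴺ × 111300 m.
Need 0.5 × 111300 × 10⁻ᴺ ≤ 0.97 → 10⁻ᴺ ≤ 1.743e-05, so N ≥ 4.76.
So 5 decimal places suffice (0.556 m); 4 would allow up to 5.57 m.

5 decimal places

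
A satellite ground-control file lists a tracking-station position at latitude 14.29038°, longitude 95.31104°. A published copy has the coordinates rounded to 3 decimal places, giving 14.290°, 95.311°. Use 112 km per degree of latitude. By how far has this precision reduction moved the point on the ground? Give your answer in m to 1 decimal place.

42.8 m

Δlat = 14.29038 − 14.290 = +0.00038°; Δlon = 95.31104 − 95.311 = +0.00004°.
N–S: 0.00038° × 112000 m/° = 42.56 m.
East–west at this latitude: 0.00004° × 112000 × cos 14.29° ≈ 0.00004 × 108535 = 4.34138 m.
Hypotenuse of the two orthogonal shifts: √(42.56² + 4.34138²) = 42.7809 m.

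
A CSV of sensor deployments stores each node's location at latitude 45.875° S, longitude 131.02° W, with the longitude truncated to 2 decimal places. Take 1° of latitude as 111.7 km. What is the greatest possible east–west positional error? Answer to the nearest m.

778 m

Truncating at 2 decimal places can drop up to a full unit in the last place, so the longitude may be off by as much as 0.01°.
At latitude 45.875° a degree of longitude spans 111700 m × cos 45.875° = 111700 × 0.6962 ≈ 77768.5 m.
East–west error: 0.01° × 77768.5 m/° ≈ 777.685 m.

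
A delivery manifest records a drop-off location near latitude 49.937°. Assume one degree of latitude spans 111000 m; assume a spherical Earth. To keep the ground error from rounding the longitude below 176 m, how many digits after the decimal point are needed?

3 decimal places

At 49.937° one degree of longitude covers 111000 × cos 49.937° ≈ 111000 × 0.6436 ≈ 71442.9 m.
With N decimal places the half-ulp bound is 0.5·10⁻ᴺ°, or 0.5·10⁻ᴺ × 71442.9 m on the ground.
Setting 35721.4 × 10⁻ᴺ ≤ 176 gives 10ᴺ ≥ 203, i.e. N ≥ 2.31.
At 2 places the error can reach 357 m, but 3 places keeps it to 35.7 m.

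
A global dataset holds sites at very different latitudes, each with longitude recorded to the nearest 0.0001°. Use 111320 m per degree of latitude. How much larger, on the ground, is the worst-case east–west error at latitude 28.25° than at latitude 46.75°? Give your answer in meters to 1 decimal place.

1.1 meters

Rounding to 4 decimal places leaves the longitude within ±5e-05° of the true value.
At 28.25°: 5e-05° × 111320 × cos 28.25° = 5e-05 × 111320 × 0.8809 ≈ 4.903 m.
At 46.75°: 5e-05° × 111320 × cos 46.75° = 5e-05 × 111320 × 0.6852 ≈ 3.8137 m.
So the lower-latitude error exceeds the higher by 4.903 − 3.8137 = 1.0893 m.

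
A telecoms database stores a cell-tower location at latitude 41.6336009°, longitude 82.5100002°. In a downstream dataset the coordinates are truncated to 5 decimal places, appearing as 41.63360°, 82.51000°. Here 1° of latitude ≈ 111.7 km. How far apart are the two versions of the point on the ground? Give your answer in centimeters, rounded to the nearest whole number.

The latitude changed by +0.0000009° and the longitude by +0.0000002°.
N–S: 0.0000009° × 111700 m/° = 0.10053 m.
E–W at 41.6336°: 0.0000002° × 111700 × cos 41.6336° = 0.0000002 × 111700 × 0.7474 ≈ 0.0166971 m.
Hypotenuse of the two orthogonal shifts: √(0.10053² + 0.0166971²) = 0.101907 m.
That is 0.101907 m = 10.191 cm.

10 centimeters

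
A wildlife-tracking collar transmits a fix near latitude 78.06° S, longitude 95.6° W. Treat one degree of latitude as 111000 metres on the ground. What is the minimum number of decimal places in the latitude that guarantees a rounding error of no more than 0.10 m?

One degree of latitude covers 111000 m.
Rounding to N decimal places gives at most 0.5 × 10⁻ᴺ degrees of error, i.e. 0.5 × 10⁻ᴺ × 111000 m.
Setting 55500 × 10⁻ᴺ ≤ 0.10 gives 10ᴺ ≥ 5.55e+05, i.e. N ≥ 5.74.
At 5 places the error can reach 0.555 m, but 6 places keeps it to 0.0555 m.

6 decimal places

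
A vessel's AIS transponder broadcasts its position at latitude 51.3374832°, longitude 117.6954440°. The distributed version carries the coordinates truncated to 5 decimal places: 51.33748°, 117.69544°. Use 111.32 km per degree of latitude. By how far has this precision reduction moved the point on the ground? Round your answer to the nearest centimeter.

45 centimeters

The latitude changed by +0.0000032° and the longitude by +0.0000040°.
N–S: 0.0000032° × 111320 m/° = 0.356224 m.
East–west at this latitude: 0.0000040° × 111320 × cos 51.3375° ≈ 0.0000040 × 69545.2 = 0.278181 m.
Hypotenuse of the two orthogonal shifts: √(0.356224² + 0.278181²) = 0.451973 m.
That is 0.451973 m = 45.197 cm.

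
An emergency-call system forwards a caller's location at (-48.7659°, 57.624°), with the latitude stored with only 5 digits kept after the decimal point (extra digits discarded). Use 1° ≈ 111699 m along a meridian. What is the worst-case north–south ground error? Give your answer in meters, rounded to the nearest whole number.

Truncating at 5 decimal places can drop up to a full unit in the last place, so the latitude may be off by as much as 1e-05°.
North–south distance: 1e-05° × 111699 m/° = 1.11699 m.

1 meters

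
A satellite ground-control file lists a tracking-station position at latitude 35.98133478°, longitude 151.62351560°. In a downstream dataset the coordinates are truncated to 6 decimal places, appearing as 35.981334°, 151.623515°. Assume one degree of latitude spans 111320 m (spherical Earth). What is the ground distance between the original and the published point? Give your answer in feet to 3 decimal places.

Δlat = 35.98133478 − 35.981334 = +0.00000078°; Δlon = 151.62351560 − 151.623515 = +0.00000060°.
N–S: 0.00000078° × 111320 m/° = 0.0868296 m.
E–W at 35.9813°: 0.00000060° × 111320 × cos 35.9813° = 0.00000060 × 111320 × 0.8092 ≈ 0.0540486 m.
Distance: √(0.0868296² + 0.0540486²) ≈ 0.102277 m.
In feet: 0.102277 m ÷ 0.3048 ≈ 0.33556 ft.

0.336 feet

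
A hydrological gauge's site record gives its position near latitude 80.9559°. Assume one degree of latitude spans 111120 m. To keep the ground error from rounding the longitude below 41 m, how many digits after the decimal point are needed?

At 80.9559° one degree of longitude covers 111120 × cos 80.9559° ≈ 111120 × 0.1572 ≈ 17467.5 m.
Rounding to N decimal places gives at most 0.5 × 10⁻ᴺ degrees of error, i.e. 0.5 × 10⁻ᴺ × 17467.5 m.
Setting 8733.73 × 10⁻ᴺ ≤ 41 gives 10ᴺ ≥ 213, i.e. N ≥ 2.33.
N = 2 would give 87.3 m (too coarse); N = 3 gives 8.73 m ≤ 41 m.

3 decimal places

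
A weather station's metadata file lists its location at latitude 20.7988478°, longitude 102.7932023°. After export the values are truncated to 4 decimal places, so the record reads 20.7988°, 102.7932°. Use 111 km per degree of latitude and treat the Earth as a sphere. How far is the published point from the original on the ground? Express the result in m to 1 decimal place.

The latitude changed by +0.0000478° and the longitude by +0.0000023°.
N–S: 0.0000478° × 111000 m/° = 5.3058 m.
East–west at this latitude: 0.0000023° × 111000 × cos 20.7988° ≈ 0.0000023 × 103766 = 0.238663 m.
Hypotenuse of the two orthogonal shifts: √(5.3058² + 0.238663²) = 5.31116 m.

5.3 m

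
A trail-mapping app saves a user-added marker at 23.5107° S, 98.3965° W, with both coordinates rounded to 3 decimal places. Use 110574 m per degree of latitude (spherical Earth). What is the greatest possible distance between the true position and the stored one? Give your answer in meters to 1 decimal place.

Rounding to 3 decimal places leaves each coordinate within ±0.0005° of the true value.
N–S: 0.0005° × 110574 m/° = 55.287 m.
East–west component at 23.5107°: 0.0005° × 110574 × cos 23.5107° ≈ 0.0005 × 101395 ≈ 50.6974 m.
The two errors are perpendicular, so the maximum displacement is √(55.287² + 50.6974²) ≈ 75.0125 m.

75.0 meters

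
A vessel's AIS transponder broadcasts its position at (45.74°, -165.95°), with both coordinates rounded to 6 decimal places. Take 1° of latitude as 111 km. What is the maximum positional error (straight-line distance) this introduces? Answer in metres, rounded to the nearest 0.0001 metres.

0.0677 metres

Rounding to 6 decimal places leaves each coordinate within ±5e-07° of the true value.
North–south component: 5e-07° × 111000 = 0.0555 m.
Longitude error → 5e-07 × 111000 × cos 45.74° = 5e-07 × 111000 × 0.6979 ≈ 0.0387343 m.
Combining orthogonally: (0.0555² + 0.0387343²)^½ ≈ 0.0676801 m.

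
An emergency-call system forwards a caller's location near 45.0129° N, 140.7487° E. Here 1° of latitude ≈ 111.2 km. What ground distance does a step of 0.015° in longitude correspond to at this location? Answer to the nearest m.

1179 m

0.015° of longitude at 45.0129° is 0.015 × 111200 × cos 45.0129° ≈ 0.015 × 78612.6 = 1179.19 m.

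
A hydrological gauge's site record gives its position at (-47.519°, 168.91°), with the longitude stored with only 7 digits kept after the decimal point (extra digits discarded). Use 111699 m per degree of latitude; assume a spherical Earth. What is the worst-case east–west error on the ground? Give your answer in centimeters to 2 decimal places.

Truncating at 7 decimal places can drop up to a full unit in the last place, so the longitude may be off by as much as 1e-07°.
One degree of longitude at 47.519° is 111699 × cos 47.519° ≈ 111699 × 0.6753 = 75435.4 m.
East–west error: 1e-07° × 75435.4 m/° ≈ 0.00754354 m.
That is 0.00754354 m = 0.75435 cm.

0.75 centimeters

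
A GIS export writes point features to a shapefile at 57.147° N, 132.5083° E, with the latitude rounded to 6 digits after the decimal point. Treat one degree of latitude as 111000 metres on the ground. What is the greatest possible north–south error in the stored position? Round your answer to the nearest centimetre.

Rounding to 6 decimal places leaves the latitude within ±5e-07° of the true value.
North–south distance: 5e-07° × 111000 m/° = 0.0555 m.
That is 0.0555 m = 5.55 cm.

6 centimetres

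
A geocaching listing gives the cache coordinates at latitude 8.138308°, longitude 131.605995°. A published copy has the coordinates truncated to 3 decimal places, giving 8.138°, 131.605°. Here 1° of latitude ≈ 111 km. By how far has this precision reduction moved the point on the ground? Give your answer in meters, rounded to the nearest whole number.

115 meters

Δlat = 8.138308 − 8.138 = +0.000308°; Δlon = 131.605995 − 131.605 = +0.000995°.
North–south shift: 0.000308 × 111000 = 34.188 m.
E–W at 8.138°: 0.000995° × 111000 × cos 8.138° = 0.000995 × 111000 × 0.9899 ≈ 109.333 m.
Hypotenuse of the two orthogonal shifts: √(34.188² + 109.333²) = 114.553 m.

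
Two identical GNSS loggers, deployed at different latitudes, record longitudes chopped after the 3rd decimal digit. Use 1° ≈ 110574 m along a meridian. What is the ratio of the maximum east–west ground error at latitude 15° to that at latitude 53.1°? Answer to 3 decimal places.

1.609

Truncating at 3 decimal places can drop up to a full unit in the last place, so the longitude may be off by as much as 0.001°.
At 15°: 0.001° × 110574 × cos 15° = 0.001 × 110574 × 0.9659 ≈ 106.81 m.
Error at 53.1° = 0.001° × 110574 × cos 53.1° ≈ 110.57 × 0.6004 = 66.391 m.
The ratio reduces to cos 15° / cos 53.1° = 0.9659/0.6004 ≈ 1.6087.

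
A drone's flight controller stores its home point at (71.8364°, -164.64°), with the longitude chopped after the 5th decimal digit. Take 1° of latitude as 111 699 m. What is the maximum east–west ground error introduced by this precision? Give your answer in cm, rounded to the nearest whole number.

35 cm

Truncating at 5 decimal places can drop up to a full unit in the last place, so the longitude may be off by as much as 1e-05°.
Parallels shrink by cos φ, so at 71.8364° a degree of longitude is 111699 × 0.3117 ≈ 34820.1 m.
So at most 1e-05° × 34820.1 ≈ 0.348201 m east–west.
That is 0.348201 m = 34.82 cm.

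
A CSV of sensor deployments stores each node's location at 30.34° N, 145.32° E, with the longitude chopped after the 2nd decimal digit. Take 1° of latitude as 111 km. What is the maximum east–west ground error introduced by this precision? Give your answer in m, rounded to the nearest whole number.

Truncating at 2 decimal places can drop up to a full unit in the last place, so the longitude may be off by as much as 0.01°.
Parallels shrink by cos φ, so at 30.34° a degree of longitude is 111000 × 0.8630 ≈ 95797.8 m.
Maximum E–W displacement: 0.01 × 95797.8 = 957.978 m.

958 m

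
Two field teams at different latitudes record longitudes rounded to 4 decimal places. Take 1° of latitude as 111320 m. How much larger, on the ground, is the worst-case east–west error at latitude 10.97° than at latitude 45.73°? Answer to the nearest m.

Rounding to 4 decimal places leaves the longitude within ±5e-05° of the true value.
At 10.97°: 5e-05° × 111320 × cos 10.97° = 5e-05 × 111320 × 0.9817 ≈ 5.4643 m.
At 45.73°: 5e-05° × 111320 × cos 45.73° = 5e-05 × 111320 × 0.6980 ≈ 3.8853 m.
So the lower-latitude error exceeds the higher by 5.4643 − 3.8853 = 1.579 m.

2 m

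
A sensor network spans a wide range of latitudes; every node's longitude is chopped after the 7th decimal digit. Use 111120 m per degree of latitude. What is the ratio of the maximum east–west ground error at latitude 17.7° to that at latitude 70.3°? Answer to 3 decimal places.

Truncating at 7 decimal places can drop up to a full unit in the last place, so the longitude may be off by as much as 1e-07°.
At 17.7°: 1e-07° × 111120 × cos 17.7° = 1e-07 × 111120 × 0.9527 ≈ 0.010586 m.
At 70.3°: 1e-07° × 111120 × cos 70.3° = 1e-07 × 111120 × 0.3371 ≈ 0.0037458 m.
The ratio reduces to cos 17.7° / cos 70.3° = 0.9527/0.3371 ≈ 2.8261.

2.826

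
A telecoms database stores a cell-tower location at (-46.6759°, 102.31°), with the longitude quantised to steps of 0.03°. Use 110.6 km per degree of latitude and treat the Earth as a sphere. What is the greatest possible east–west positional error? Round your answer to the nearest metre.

1138 metres

With a 0.03° grid the true value lies within half a step, ±0.03°/2 = ±0.015°, of the stored one.
At latitude 46.6759° a degree of longitude spans 110600 m × cos 46.6759° = 110600 × 0.6861 ≈ 75885.4 m.
East–west error: 0.015° × 75885.4 m/° ≈ 1138.28 m.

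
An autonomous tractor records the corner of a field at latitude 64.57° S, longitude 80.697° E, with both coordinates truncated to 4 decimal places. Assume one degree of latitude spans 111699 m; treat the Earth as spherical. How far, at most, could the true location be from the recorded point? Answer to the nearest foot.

40 feet

Truncating at 4 decimal places can drop up to a full unit in the last place, so each coordinate may be off by as much as 0.0001°.
North–south component: 0.0001° × 111699 = 11.1699 m.
E–W at 64.57°: 0.0001° × 111699 × cos 64.57° = 0.0001 × 111699 × 0.4294 ≈ 4.79645 m.
The two errors are perpendicular, so the maximum displacement is √(11.1699² + 4.79645²) ≈ 12.1562 m.
Converting: 12.1562 m × 3.2808 ft/m ≈ 39.882 ft.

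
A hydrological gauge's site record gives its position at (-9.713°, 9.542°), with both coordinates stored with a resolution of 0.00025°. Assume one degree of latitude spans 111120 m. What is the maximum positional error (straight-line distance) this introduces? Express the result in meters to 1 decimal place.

With a 0.00025° grid the true value lies within half a step, ±0.00025°/2 = ±0.000125°, of the stored one.
N–S: 0.000125° × 111120 m/° = 13.89 m.
East–west component at 9.713°: 0.000125° × 111120 × cos 9.713° ≈ 0.000125 × 109527 ≈ 13.6909 m.
Worst case both components are at the extreme and orthogonal: √(13.89² + 13.6909²) ≈ 19.5031 m.

19.5 meters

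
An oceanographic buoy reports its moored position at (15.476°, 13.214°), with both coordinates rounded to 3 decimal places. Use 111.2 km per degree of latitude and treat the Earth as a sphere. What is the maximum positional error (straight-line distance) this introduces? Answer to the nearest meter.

77 meters

Rounding to 3 decimal places leaves each coordinate within ±0.0005° of the true value.
N–S: 0.0005° × 111200 m/° = 55.6 m.
Longitude error → 0.0005 × 111200 × cos 15.476° = 0.0005 × 111200 × 0.9637 ≈ 53.5841 m.
The two errors are perpendicular, so the maximum displacement is √(55.6² + 53.5841²) ≈ 77.218 m.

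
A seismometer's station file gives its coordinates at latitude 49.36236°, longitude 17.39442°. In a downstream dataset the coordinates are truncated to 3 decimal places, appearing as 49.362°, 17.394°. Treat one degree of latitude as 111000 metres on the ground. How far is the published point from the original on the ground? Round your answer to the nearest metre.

50 metres

The latitude changed by +0.00036° and the longitude by +0.00042°.
N–S: 0.00036° × 111000 m/° = 39.96 m.
East–west at this latitude: 0.00042° × 111000 × cos 49.362° ≈ 0.00042 × 72291.8 = 30.3626 m.
Hypotenuse of the two orthogonal shifts: √(39.96² + 30.3626²) = 50.1865 m.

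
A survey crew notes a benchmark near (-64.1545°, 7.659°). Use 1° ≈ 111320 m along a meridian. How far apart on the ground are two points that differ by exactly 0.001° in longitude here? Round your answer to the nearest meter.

49 meters

At 64.1545° a degree of longitude is 111320 × cos 64.1545° ≈ 48529.5 m, so 0.001° corresponds to 48.5295 m.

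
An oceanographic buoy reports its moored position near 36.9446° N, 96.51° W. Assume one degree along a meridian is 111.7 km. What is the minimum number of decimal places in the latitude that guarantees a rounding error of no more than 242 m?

3

One degree of latitude covers 111700 m.
Rounding to N decimal places gives at most 0.5 × 10⁻ᴺ degrees of error, i.e. 0.5 × 10⁻ᴺ × 111700 m.
Need 0.5 × 111700 × 10⁻ᴺ ≤ 242 → 10⁻ᴺ ≤ 4.333e-03, so N ≥ 2.36.
At 2 places the error can reach 558 m, but 3 places keeps it to 55.9 m.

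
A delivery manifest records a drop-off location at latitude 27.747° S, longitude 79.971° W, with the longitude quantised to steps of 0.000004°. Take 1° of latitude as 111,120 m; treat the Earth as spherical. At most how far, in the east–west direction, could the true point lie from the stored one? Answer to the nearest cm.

With a 0.000004° grid the true value lies within half a step, ±0.000004°/2 = ±2e-06°, of the stored one.
At latitude 27.747° a degree of longitude spans 111120 m × cos 27.747° = 111120 × 0.8850 ≈ 98342.5 m.
East–west error: 2e-06° × 98342.5 m/° ≈ 0.196685 m.
That is 0.196685 m = 19.669 cm.

20 cm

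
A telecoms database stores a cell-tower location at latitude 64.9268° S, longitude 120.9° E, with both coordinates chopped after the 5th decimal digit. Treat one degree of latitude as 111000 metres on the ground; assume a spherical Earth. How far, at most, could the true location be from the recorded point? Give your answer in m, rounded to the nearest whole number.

1 m

Truncating at 5 decimal places can drop up to a full unit in the last place, so each coordinate may be off by as much as 1e-05°.
Latitude error → 1e-05 × 111000 = 1.11 m along the meridian.
Longitude error → 1e-05 × 111000 × cos 64.9268° = 1e-05 × 111000 × 0.4238 ≈ 0.470391 m.
The two errors are perpendicular, so the maximum displacement is √(1.11² + 0.470391²) ≈ 1.20556 m.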